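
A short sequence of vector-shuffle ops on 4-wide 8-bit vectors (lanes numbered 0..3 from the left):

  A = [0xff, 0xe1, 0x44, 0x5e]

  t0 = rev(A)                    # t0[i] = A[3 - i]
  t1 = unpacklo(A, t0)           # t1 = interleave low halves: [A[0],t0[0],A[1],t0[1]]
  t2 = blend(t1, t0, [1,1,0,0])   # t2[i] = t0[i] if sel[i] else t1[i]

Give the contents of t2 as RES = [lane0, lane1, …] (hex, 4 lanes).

RES = [0x5e, 0x44, 0xe1, 0x44]

  t0: 5e 44 e1 ff
  t1: ff 5e e1 44
  t2: 5e 44 e1 44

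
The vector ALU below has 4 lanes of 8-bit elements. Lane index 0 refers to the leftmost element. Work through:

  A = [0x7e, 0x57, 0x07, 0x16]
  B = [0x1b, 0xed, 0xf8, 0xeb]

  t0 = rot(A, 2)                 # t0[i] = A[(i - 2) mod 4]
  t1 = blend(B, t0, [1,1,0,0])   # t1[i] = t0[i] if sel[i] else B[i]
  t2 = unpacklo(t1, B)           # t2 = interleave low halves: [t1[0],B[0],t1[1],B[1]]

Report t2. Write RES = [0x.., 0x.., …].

RES = [ 0x07  0x1b  0x16  0xed ]

t0 = [0x07, 0x16, 0x7e, 0x57]
t1 = [0x07, 0x16, 0xf8, 0xeb]
t2 = [0x07, 0x1b, 0x16, 0xed]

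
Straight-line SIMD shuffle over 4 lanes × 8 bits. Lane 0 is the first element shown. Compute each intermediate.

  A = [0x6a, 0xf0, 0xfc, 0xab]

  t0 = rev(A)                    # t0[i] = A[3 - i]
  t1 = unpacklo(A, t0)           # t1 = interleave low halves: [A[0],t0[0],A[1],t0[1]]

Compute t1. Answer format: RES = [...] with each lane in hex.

RES = [0x6a, 0xab, 0xf0, 0xfc]

  t0: ab fc f0 6a
  t1: 6a ab f0 fc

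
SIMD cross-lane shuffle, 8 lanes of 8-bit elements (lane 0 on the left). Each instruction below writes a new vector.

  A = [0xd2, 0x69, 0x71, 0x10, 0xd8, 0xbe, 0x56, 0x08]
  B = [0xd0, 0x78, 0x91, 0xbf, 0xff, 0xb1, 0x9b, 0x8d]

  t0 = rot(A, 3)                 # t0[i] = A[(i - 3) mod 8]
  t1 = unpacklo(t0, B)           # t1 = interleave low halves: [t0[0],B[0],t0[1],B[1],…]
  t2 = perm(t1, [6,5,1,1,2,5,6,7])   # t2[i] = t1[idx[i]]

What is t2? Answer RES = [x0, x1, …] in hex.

RES = [0xd2, 0x91, 0xd0, 0xd0, 0x56, 0x91, 0xd2, 0xbf]

→ t0 |be|56|08|d2|69|71|10|d8|
→ t1 |be|d0|56|78|08|91|d2|bf|
→ t2 |d2|91|d0|d0|56|91|d2|bf|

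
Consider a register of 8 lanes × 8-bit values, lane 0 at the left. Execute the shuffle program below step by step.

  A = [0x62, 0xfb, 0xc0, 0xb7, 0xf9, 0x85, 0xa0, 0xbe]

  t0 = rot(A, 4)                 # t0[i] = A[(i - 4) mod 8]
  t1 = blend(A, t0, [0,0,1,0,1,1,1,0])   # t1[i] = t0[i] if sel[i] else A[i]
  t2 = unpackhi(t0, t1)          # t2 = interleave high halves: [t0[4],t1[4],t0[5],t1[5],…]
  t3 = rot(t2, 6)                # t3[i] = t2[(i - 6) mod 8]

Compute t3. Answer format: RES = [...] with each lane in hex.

t0 = [0xf9, 0x85, 0xa0, 0xbe, 0x62, 0xfb, 0xc0, 0xb7]
t1 = [0x62, 0xfb, 0xa0, 0xb7, 0x62, 0xfb, 0xc0, 0xbe]
t2 = [0x62, 0x62, 0xfb, 0xfb, 0xc0, 0xc0, 0xb7, 0xbe]
t3 = [0xfb, 0xfb, 0xc0, 0xc0, 0xb7, 0xbe, 0x62, 0x62]

RES = [ 0xfb  0xfb  0xc0  0xc0  0xb7  0xbe  0x62  0x62 ]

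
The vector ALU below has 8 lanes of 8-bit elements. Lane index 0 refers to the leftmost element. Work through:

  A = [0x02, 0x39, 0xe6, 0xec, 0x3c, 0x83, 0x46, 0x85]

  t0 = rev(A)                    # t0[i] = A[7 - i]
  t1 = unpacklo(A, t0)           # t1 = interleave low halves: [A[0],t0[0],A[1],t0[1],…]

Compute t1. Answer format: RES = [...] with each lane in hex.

RES = [0x02, 0x85, 0x39, 0x46, 0xe6, 0x83, 0xec, 0x3c]

  t0: 85 46 83 3c ec e6 39 02
  t1: 02 85 39 46 e6 83 ec 3c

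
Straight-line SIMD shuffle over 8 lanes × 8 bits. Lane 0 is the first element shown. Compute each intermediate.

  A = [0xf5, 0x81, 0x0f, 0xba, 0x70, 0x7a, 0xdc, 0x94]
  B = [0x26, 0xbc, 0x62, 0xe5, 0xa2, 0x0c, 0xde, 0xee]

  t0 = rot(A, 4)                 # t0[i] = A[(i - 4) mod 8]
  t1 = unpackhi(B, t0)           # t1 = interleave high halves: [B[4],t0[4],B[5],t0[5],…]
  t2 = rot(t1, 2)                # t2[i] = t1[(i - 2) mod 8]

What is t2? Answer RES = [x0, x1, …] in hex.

RES = [0xee, 0xba, 0xa2, 0xf5, 0x0c, 0x81, 0xde, 0x0f]

  t0: 70 7a dc 94 f5 81 0f ba
  t1: a2 f5 0c 81 de 0f ee ba
  t2: ee ba a2 f5 0c 81 de 0f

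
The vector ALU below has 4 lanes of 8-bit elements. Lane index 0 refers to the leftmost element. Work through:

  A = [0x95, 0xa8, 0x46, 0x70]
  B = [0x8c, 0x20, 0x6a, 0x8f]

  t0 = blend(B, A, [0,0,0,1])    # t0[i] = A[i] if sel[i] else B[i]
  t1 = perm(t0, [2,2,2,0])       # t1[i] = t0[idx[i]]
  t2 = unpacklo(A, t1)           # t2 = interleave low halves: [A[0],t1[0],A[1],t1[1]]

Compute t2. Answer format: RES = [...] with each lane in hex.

t0 = [0x8c, 0x20, 0x6a, 0x70]
t1 = [0x6a, 0x6a, 0x6a, 0x8c]
t2 = [0x95, 0x6a, 0xa8, 0x6a]

RES = [ 0x95  0x6a  0xa8  0x6a ]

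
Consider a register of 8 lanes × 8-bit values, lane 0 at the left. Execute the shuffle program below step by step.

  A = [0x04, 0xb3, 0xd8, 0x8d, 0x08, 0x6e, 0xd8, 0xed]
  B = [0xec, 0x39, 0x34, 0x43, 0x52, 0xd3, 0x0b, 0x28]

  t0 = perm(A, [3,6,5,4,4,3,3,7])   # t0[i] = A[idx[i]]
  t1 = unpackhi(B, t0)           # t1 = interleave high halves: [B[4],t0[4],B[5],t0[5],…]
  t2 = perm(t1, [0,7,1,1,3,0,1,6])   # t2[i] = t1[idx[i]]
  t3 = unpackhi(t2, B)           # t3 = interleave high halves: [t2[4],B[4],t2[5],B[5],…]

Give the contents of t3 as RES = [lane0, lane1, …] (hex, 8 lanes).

t0 = [0x8d, 0xd8, 0x6e, 0x08, 0x08, 0x8d, 0x8d, 0xed]
t1 = [0x52, 0x08, 0xd3, 0x8d, 0x0b, 0x8d, 0x28, 0xed]
t2 = [0x52, 0xed, 0x08, 0x08, 0x8d, 0x52, 0x08, 0x28]
t3 = [0x8d, 0x52, 0x52, 0xd3, 0x08, 0x0b, 0x28, 0x28]

RES = [0x8d, 0x52, 0x52, 0xd3, 0x08, 0x0b, 0x28, 0x28]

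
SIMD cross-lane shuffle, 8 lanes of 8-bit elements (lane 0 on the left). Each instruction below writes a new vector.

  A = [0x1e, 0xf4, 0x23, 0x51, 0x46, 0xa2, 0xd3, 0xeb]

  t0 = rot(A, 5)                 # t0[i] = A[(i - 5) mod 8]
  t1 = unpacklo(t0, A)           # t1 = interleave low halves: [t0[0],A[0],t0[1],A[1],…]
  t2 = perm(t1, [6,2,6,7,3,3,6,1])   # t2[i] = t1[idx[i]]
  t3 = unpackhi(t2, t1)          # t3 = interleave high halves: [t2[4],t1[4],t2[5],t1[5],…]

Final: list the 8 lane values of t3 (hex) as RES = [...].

  t0: 51 46 a2 d3 eb 1e f4 23
  t1: 51 1e 46 f4 a2 23 d3 51
  t2: d3 46 d3 51 f4 f4 d3 1e
  t3: f4 a2 f4 23 d3 d3 1e 51

RES = [ 0xf4  0xa2  0xf4  0x23  0xd3  0xd3  0x1e  0x51 ]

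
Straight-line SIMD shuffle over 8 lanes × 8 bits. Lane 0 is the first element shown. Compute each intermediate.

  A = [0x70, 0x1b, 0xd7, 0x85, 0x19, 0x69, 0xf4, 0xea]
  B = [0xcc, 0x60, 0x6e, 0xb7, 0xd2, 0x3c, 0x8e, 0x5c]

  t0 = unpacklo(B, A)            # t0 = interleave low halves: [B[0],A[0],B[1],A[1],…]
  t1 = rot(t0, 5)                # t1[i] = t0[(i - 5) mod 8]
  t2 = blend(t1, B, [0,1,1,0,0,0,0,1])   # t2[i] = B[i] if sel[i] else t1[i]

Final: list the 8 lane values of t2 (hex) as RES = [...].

RES = [0x1b, 0x60, 0x6e, 0xb7, 0x85, 0xcc, 0x70, 0x5c]

→ t0 |cc|70|60|1b|6e|d7|b7|85|
→ t1 |1b|6e|d7|b7|85|cc|70|60|
→ t2 |1b|60|6e|b7|85|cc|70|5c|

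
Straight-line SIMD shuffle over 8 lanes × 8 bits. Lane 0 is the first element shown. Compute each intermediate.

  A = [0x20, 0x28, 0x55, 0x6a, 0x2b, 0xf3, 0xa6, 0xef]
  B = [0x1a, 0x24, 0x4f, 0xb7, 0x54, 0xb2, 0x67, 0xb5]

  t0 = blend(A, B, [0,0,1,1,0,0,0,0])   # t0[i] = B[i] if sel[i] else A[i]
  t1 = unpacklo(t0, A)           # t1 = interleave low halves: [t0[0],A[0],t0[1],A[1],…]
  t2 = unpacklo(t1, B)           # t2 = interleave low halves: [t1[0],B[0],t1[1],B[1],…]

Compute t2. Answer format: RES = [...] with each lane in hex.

RES = [ 0x20  0x1a  0x20  0x24  0x28  0x4f  0x28  0xb7 ]

t0 = [0x20, 0x28, 0x4f, 0xb7, 0x2b, 0xf3, 0xa6, 0xef]
t1 = [0x20, 0x20, 0x28, 0x28, 0x4f, 0x55, 0xb7, 0x6a]
t2 = [0x20, 0x1a, 0x20, 0x24, 0x28, 0x4f, 0x28, 0xb7]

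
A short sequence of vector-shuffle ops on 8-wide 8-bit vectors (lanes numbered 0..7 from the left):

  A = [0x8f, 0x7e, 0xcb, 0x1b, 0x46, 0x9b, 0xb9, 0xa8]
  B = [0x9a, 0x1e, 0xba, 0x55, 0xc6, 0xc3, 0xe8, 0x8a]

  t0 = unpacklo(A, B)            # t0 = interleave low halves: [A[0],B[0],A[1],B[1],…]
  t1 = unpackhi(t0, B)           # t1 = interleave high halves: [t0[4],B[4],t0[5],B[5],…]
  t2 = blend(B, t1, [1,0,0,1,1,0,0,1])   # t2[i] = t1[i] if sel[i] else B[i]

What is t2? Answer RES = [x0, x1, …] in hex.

RES = [0xcb, 0x1e, 0xba, 0xc3, 0x1b, 0xc3, 0xe8, 0x8a]

t0 = [0x8f, 0x9a, 0x7e, 0x1e, 0xcb, 0xba, 0x1b, 0x55]
t1 = [0xcb, 0xc6, 0xba, 0xc3, 0x1b, 0xe8, 0x55, 0x8a]
t2 = [0xcb, 0x1e, 0xba, 0xc3, 0x1b, 0xc3, 0xe8, 0x8a]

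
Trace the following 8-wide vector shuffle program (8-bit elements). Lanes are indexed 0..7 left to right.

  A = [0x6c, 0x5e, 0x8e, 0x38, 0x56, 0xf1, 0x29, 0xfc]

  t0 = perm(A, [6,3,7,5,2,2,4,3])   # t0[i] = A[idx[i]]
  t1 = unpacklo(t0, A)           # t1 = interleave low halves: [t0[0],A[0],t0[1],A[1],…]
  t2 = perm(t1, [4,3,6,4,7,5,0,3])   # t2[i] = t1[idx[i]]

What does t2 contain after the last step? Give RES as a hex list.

RES = [ 0xfc  0x5e  0xf1  0xfc  0x38  0x8e  0x29  0x5e ]

→ t0 |29|38|fc|f1|8e|8e|56|38|
→ t1 |29|6c|38|5e|fc|8e|f1|38|
→ t2 |fc|5e|f1|fc|38|8e|29|5e|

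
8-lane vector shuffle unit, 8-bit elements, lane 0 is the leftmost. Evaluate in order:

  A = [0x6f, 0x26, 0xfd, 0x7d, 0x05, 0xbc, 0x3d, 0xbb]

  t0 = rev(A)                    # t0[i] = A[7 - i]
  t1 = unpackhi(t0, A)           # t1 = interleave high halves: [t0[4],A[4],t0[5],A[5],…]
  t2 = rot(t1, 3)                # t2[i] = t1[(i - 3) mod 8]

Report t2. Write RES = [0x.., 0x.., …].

RES = [ 0x3d  0x6f  0xbb  0x7d  0x05  0xfd  0xbc  0x26 ]

→ t0 |bb|3d|bc|05|7d|fd|26|6f|
→ t1 |7d|05|fd|bc|26|3d|6f|bb|
→ t2 |3d|6f|bb|7d|05|fd|bc|26|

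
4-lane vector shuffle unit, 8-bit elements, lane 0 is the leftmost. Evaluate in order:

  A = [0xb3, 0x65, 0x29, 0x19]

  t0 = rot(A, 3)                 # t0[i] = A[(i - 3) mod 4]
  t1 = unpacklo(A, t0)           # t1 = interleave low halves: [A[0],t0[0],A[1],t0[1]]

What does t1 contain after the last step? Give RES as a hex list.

RES = [ 0xb3  0x65  0x65  0x29 ]

→ t0 |65|29|19|b3|
→ t1 |b3|65|65|29|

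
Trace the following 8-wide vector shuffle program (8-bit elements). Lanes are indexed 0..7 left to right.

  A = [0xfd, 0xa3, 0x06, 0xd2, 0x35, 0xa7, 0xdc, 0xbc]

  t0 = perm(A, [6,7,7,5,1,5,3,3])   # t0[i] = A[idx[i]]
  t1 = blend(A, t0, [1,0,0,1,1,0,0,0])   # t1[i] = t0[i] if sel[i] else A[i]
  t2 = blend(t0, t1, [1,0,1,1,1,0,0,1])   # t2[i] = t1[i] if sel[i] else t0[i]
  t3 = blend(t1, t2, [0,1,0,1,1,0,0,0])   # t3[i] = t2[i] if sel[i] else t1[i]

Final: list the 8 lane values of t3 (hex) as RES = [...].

→ t0 |dc|bc|bc|a7|a3|a7|d2|d2|
→ t1 |dc|a3|06|a7|a3|a7|dc|bc|
→ t2 |dc|bc|06|a7|a3|a7|d2|bc|
→ t3 |dc|bc|06|a7|a3|a7|dc|bc|

RES = [0xdc, 0xbc, 0x06, 0xa7, 0xa3, 0xa7, 0xdc, 0xbc]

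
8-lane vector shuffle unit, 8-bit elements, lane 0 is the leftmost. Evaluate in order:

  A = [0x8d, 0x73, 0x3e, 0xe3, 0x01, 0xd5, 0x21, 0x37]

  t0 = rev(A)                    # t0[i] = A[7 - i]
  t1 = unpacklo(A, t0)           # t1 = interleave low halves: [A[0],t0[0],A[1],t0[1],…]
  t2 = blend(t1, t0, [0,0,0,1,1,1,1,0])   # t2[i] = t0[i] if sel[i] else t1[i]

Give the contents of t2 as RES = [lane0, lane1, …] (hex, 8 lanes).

t0 = [0x37, 0x21, 0xd5, 0x01, 0xe3, 0x3e, 0x73, 0x8d]
t1 = [0x8d, 0x37, 0x73, 0x21, 0x3e, 0xd5, 0xe3, 0x01]
t2 = [0x8d, 0x37, 0x73, 0x01, 0xe3, 0x3e, 0x73, 0x01]

RES = [0x8d, 0x37, 0x73, 0x01, 0xe3, 0x3e, 0x73, 0x01]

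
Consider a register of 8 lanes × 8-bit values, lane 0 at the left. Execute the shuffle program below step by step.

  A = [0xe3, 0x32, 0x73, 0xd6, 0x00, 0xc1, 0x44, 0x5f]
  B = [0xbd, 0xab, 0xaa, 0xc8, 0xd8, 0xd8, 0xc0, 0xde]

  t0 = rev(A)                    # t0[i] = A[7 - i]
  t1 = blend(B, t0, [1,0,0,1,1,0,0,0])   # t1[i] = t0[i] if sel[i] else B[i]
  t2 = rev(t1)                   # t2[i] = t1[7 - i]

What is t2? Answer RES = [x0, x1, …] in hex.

RES = [0xde, 0xc0, 0xd8, 0xd6, 0x00, 0xaa, 0xab, 0x5f]

  t0: 5f 44 c1 00 d6 73 32 e3
  t1: 5f ab aa 00 d6 d8 c0 de
  t2: de c0 d8 d6 00 aa ab 5f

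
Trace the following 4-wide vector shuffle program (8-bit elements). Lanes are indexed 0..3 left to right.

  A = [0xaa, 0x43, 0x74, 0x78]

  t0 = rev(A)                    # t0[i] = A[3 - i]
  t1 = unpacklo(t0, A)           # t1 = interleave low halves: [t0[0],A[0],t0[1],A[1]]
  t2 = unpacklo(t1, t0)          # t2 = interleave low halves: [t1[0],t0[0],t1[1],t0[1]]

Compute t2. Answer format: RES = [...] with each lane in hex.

RES = [0x78, 0x78, 0xaa, 0x74]

→ t0 |78|74|43|aa|
→ t1 |78|aa|74|43|
→ t2 |78|78|aa|74|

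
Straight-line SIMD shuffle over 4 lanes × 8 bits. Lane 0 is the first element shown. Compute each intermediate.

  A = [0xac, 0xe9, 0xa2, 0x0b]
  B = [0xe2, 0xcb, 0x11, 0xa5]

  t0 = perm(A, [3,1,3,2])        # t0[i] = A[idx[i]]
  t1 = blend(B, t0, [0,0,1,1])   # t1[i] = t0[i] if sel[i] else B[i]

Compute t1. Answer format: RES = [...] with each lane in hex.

RES = [0xe2, 0xcb, 0x0b, 0xa2]

t0 = [0x0b, 0xe9, 0x0b, 0xa2]
t1 = [0xe2, 0xcb, 0x0b, 0xa2]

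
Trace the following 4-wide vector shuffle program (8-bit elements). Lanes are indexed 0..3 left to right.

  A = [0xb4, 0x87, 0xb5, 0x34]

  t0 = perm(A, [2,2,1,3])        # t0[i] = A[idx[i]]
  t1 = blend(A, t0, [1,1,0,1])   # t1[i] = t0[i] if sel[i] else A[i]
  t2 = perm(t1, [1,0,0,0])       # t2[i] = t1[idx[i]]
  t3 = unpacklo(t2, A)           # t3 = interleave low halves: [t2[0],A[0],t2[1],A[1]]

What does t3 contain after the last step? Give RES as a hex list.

RES = [0xb5, 0xb4, 0xb5, 0x87]

  t0: b5 b5 87 34
  t1: b5 b5 b5 34
  t2: b5 b5 b5 b5
  t3: b5 b4 b5 87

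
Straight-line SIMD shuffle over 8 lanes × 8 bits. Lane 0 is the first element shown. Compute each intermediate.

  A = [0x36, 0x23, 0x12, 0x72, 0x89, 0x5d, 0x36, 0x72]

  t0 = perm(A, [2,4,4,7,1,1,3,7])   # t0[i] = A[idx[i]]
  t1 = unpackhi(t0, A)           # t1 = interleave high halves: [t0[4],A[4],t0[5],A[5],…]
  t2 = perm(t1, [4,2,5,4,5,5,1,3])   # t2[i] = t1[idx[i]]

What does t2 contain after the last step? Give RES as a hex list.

RES = [ 0x72  0x23  0x36  0x72  0x36  0x36  0x89  0x5d ]

→ t0 |12|89|89|72|23|23|72|72|
→ t1 |23|89|23|5d|72|36|72|72|
→ t2 |72|23|36|72|36|36|89|5d|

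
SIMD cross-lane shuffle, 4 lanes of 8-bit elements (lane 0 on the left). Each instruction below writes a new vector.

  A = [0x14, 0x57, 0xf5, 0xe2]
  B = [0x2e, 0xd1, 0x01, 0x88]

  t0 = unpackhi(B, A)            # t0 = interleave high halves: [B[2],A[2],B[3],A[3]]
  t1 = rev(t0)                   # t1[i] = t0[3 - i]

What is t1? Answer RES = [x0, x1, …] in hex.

RES = [0xe2, 0x88, 0xf5, 0x01]

t0 = [0x01, 0xf5, 0x88, 0xe2]
t1 = [0xe2, 0x88, 0xf5, 0x01]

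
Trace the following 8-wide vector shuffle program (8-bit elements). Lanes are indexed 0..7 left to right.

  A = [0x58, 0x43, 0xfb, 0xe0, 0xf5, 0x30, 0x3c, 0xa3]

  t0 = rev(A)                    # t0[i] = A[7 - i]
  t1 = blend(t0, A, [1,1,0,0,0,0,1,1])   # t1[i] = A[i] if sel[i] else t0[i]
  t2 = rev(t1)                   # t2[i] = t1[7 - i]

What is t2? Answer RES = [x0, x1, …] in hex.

t0 = [0xa3, 0x3c, 0x30, 0xf5, 0xe0, 0xfb, 0x43, 0x58]
t1 = [0x58, 0x43, 0x30, 0xf5, 0xe0, 0xfb, 0x3c, 0xa3]
t2 = [0xa3, 0x3c, 0xfb, 0xe0, 0xf5, 0x30, 0x43, 0x58]

RES = [ 0xa3  0x3c  0xfb  0xe0  0xf5  0x30  0x43  0x58 ]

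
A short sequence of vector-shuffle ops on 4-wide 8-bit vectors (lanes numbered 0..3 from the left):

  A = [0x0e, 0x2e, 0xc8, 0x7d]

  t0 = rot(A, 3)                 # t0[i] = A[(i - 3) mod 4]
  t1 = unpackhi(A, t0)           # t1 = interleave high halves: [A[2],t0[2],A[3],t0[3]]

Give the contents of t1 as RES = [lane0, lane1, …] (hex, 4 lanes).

→ t0 |2e|c8|7d|0e|
→ t1 |c8|7d|7d|0e|

RES = [ 0xc8  0x7d  0x7d  0x0e ]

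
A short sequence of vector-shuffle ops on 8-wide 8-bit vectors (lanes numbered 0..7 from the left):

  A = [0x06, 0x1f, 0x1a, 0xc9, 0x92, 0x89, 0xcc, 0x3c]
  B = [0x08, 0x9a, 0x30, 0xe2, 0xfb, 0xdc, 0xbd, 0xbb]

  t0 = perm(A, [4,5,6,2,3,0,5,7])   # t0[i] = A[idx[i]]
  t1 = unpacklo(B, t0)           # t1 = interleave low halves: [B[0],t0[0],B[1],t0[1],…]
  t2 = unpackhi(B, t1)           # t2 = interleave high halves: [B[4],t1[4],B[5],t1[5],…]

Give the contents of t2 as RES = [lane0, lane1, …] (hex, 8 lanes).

RES = [ 0xfb  0x30  0xdc  0xcc  0xbd  0xe2  0xbb  0x1a ]

t0 = [0x92, 0x89, 0xcc, 0x1a, 0xc9, 0x06, 0x89, 0x3c]
t1 = [0x08, 0x92, 0x9a, 0x89, 0x30, 0xcc, 0xe2, 0x1a]
t2 = [0xfb, 0x30, 0xdc, 0xcc, 0xbd, 0xe2, 0xbb, 0x1a]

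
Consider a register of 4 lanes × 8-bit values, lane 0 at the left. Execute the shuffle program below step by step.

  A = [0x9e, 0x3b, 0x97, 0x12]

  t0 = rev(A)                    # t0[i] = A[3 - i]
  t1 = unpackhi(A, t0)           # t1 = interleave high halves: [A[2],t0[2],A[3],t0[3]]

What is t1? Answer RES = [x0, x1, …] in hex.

RES = [ 0x97  0x3b  0x12  0x9e ]

→ t0 |12|97|3b|9e|
→ t1 |97|3b|12|9e|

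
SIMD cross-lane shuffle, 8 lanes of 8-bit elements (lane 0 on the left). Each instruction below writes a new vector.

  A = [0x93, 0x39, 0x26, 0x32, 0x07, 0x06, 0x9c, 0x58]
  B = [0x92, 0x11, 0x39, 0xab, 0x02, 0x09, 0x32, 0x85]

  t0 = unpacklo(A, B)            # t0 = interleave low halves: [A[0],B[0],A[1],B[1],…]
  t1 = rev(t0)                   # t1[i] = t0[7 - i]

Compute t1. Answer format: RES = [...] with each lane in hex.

RES = [0xab, 0x32, 0x39, 0x26, 0x11, 0x39, 0x92, 0x93]

  t0: 93 92 39 11 26 39 32 ab
  t1: ab 32 39 26 11 39 92 93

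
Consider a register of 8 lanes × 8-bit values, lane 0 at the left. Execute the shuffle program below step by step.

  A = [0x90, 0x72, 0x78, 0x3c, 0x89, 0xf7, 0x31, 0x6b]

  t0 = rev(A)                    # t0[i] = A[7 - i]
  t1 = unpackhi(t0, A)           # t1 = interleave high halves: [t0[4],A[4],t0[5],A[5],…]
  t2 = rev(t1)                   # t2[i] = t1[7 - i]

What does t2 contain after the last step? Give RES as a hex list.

  t0: 6b 31 f7 89 3c 78 72 90
  t1: 3c 89 78 f7 72 31 90 6b
  t2: 6b 90 31 72 f7 78 89 3c

RES = [0x6b, 0x90, 0x31, 0x72, 0xf7, 0x78, 0x89, 0x3c]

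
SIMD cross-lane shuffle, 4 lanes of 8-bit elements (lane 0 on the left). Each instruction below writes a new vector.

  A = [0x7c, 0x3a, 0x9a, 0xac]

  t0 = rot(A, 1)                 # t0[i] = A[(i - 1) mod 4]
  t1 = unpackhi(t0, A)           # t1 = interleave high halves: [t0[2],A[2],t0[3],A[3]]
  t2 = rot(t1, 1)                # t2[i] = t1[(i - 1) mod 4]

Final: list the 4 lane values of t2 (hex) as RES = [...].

RES = [ 0xac  0x3a  0x9a  0x9a ]

→ t0 |ac|7c|3a|9a|
→ t1 |3a|9a|9a|ac|
→ t2 |ac|3a|9a|9a|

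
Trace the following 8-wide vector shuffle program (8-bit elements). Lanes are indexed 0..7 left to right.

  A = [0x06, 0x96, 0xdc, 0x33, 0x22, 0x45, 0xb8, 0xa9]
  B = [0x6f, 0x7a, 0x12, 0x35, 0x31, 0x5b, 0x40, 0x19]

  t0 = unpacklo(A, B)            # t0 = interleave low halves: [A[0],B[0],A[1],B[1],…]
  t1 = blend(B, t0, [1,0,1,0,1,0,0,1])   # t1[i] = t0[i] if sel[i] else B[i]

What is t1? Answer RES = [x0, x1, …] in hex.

→ t0 |06|6f|96|7a|dc|12|33|35|
→ t1 |06|7a|96|35|dc|5b|40|35|

RES = [ 0x06  0x7a  0x96  0x35  0xdc  0x5b  0x40  0x35 ]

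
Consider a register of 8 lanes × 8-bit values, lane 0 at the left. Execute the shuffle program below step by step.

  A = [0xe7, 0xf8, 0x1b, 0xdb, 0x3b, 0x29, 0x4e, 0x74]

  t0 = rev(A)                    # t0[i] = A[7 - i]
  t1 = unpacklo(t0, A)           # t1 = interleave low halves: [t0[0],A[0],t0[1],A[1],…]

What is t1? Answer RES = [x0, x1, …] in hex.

RES = [ 0x74  0xe7  0x4e  0xf8  0x29  0x1b  0x3b  0xdb ]

  t0: 74 4e 29 3b db 1b f8 e7
  t1: 74 e7 4e f8 29 1b 3b db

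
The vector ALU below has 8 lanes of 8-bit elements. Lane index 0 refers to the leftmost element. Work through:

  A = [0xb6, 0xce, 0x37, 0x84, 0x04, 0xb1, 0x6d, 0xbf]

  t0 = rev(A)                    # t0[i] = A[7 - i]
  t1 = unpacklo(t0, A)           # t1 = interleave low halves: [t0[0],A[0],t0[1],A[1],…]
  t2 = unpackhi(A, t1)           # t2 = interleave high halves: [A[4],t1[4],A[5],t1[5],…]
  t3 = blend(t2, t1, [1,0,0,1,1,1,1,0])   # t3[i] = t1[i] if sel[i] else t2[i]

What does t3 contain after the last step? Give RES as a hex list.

RES = [ 0xbf  0xb1  0xb1  0xce  0xb1  0x37  0x04  0x84 ]

  t0: bf 6d b1 04 84 37 ce b6
  t1: bf b6 6d ce b1 37 04 84
  t2: 04 b1 b1 37 6d 04 bf 84
  t3: bf b1 b1 ce b1 37 04 84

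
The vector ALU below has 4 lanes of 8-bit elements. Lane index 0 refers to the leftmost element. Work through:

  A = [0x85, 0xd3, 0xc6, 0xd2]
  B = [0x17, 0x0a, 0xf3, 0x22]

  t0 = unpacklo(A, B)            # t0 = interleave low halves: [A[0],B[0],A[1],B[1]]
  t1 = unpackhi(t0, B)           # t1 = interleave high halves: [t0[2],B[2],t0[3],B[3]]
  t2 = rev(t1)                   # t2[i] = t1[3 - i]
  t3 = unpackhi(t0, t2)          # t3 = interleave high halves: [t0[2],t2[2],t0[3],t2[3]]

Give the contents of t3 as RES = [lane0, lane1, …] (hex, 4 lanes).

→ t0 |85|17|d3|0a|
→ t1 |d3|f3|0a|22|
→ t2 |22|0a|f3|d3|
→ t3 |d3|f3|0a|d3|

RES = [0xd3, 0xf3, 0x0a, 0xd3]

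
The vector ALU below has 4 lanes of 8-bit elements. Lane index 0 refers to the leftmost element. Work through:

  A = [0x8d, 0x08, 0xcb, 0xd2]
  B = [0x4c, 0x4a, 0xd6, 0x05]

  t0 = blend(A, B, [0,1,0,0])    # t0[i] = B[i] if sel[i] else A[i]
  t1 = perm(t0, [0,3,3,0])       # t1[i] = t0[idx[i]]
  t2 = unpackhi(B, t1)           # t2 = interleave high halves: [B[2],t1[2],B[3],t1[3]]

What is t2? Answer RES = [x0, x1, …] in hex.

RES = [ 0xd6  0xd2  0x05  0x8d ]

t0 = [0x8d, 0x4a, 0xcb, 0xd2]
t1 = [0x8d, 0xd2, 0xd2, 0x8d]
t2 = [0xd6, 0xd2, 0x05, 0x8d]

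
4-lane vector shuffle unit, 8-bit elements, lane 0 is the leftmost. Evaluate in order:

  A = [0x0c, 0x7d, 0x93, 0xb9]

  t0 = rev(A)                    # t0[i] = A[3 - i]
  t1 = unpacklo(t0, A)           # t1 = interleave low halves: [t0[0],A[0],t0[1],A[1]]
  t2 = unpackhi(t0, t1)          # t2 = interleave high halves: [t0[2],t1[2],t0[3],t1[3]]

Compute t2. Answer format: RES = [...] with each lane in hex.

t0 = [0xb9, 0x93, 0x7d, 0x0c]
t1 = [0xb9, 0x0c, 0x93, 0x7d]
t2 = [0x7d, 0x93, 0x0c, 0x7d]

RES = [0x7d, 0x93, 0x0c, 0x7d]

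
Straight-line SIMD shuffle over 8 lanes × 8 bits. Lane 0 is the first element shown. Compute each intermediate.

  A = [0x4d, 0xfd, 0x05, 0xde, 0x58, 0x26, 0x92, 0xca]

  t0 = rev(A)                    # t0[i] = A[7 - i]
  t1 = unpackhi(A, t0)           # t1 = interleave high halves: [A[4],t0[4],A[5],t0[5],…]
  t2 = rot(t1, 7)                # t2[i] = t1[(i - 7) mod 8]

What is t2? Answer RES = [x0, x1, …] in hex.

  t0: ca 92 26 58 de 05 fd 4d
  t1: 58 de 26 05 92 fd ca 4d
  t2: de 26 05 92 fd ca 4d 58

RES = [ 0xde  0x26  0x05  0x92  0xfd  0xca  0x4d  0x58 ]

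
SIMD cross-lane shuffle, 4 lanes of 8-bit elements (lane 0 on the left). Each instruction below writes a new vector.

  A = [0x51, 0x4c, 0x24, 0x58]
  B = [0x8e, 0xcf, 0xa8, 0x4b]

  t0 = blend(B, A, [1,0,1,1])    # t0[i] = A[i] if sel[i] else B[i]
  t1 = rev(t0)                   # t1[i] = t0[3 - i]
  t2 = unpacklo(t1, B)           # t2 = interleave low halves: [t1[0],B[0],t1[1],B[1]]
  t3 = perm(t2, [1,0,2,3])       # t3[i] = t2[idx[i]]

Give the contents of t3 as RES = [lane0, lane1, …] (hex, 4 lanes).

RES = [ 0x8e  0x58  0x24  0xcf ]

t0 = [0x51, 0xcf, 0x24, 0x58]
t1 = [0x58, 0x24, 0xcf, 0x51]
t2 = [0x58, 0x8e, 0x24, 0xcf]
t3 = [0x8e, 0x58, 0x24, 0xcf]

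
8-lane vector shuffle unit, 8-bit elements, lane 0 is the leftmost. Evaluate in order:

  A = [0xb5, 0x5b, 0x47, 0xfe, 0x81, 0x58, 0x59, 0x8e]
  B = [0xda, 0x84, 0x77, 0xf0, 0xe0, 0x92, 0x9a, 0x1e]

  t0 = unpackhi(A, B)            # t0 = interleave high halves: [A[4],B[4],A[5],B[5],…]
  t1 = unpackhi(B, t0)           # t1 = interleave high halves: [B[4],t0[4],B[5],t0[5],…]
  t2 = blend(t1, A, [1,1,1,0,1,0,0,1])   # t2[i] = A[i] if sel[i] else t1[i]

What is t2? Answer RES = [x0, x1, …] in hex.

RES = [ 0xb5  0x5b  0x47  0x9a  0x81  0x8e  0x1e  0x8e ]

→ t0 |81|e0|58|92|59|9a|8e|1e|
→ t1 |e0|59|92|9a|9a|8e|1e|1e|
→ t2 |b5|5b|47|9a|81|8e|1e|8e|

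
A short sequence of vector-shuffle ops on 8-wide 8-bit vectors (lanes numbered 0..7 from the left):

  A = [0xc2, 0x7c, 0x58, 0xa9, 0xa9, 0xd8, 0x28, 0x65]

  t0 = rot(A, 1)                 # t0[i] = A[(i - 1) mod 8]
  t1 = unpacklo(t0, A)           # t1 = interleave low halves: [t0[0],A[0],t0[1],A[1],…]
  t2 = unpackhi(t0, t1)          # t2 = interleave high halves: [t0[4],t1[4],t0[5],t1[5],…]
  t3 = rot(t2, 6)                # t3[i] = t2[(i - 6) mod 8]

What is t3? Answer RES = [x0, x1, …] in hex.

RES = [ 0xa9  0x58  0xd8  0x58  0x28  0xa9  0xa9  0x7c ]

t0 = [0x65, 0xc2, 0x7c, 0x58, 0xa9, 0xa9, 0xd8, 0x28]
t1 = [0x65, 0xc2, 0xc2, 0x7c, 0x7c, 0x58, 0x58, 0xa9]
t2 = [0xa9, 0x7c, 0xa9, 0x58, 0xd8, 0x58, 0x28, 0xa9]
t3 = [0xa9, 0x58, 0xd8, 0x58, 0x28, 0xa9, 0xa9, 0x7c]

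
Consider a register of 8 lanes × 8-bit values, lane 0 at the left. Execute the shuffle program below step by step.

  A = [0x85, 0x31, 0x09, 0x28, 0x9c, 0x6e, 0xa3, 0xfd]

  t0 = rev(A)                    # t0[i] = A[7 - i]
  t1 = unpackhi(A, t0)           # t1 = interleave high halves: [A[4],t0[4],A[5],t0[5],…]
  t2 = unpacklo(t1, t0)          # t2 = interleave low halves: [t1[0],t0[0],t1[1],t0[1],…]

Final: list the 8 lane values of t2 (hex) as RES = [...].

→ t0 |fd|a3|6e|9c|28|09|31|85|
→ t1 |9c|28|6e|09|a3|31|fd|85|
→ t2 |9c|fd|28|a3|6e|6e|09|9c|

RES = [ 0x9c  0xfd  0x28  0xa3  0x6e  0x6e  0x09  0x9c ]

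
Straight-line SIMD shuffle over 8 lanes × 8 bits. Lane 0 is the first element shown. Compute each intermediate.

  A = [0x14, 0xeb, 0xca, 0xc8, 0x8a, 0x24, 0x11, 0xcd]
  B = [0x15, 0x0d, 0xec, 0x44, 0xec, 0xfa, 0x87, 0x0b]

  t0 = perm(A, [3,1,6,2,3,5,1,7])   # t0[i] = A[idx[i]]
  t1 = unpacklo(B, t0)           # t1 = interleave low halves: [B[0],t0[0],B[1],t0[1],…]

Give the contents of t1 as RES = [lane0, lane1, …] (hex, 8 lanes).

  t0: c8 eb 11 ca c8 24 eb cd
  t1: 15 c8 0d eb ec 11 44 ca

RES = [ 0x15  0xc8  0x0d  0xeb  0xec  0x11  0x44  0xca ]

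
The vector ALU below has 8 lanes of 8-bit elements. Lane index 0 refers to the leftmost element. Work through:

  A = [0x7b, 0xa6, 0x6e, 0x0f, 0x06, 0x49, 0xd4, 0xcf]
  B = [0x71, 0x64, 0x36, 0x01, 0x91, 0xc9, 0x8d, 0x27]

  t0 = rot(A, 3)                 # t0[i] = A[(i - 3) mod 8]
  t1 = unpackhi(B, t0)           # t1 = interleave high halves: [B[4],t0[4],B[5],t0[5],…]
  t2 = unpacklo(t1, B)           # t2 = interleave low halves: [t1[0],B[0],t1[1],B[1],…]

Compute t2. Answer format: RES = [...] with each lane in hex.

→ t0 |49|d4|cf|7b|a6|6e|0f|06|
→ t1 |91|a6|c9|6e|8d|0f|27|06|
→ t2 |91|71|a6|64|c9|36|6e|01|

RES = [0x91, 0x71, 0xa6, 0x64, 0xc9, 0x36, 0x6e, 0x01]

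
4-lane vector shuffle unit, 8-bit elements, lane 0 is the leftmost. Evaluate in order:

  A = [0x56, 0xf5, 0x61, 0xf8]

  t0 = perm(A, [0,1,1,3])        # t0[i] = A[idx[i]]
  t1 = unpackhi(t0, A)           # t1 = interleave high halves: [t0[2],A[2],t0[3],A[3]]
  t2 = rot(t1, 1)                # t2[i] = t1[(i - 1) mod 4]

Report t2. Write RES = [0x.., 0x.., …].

RES = [ 0xf8  0xf5  0x61  0xf8 ]

→ t0 |56|f5|f5|f8|
→ t1 |f5|61|f8|f8|
→ t2 |f8|f5|61|f8|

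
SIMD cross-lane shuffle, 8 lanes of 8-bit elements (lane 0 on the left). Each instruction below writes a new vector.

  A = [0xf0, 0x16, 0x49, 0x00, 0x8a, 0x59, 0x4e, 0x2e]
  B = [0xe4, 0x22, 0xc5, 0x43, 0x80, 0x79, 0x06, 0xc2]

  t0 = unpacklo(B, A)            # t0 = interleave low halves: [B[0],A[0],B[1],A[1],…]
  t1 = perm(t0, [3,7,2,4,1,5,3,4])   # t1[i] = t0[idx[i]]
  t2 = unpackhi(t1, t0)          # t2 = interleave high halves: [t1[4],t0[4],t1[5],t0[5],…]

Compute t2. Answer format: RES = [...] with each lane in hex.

RES = [ 0xf0  0xc5  0x49  0x49  0x16  0x43  0xc5  0x00 ]

→ t0 |e4|f0|22|16|c5|49|43|00|
→ t1 |16|00|22|c5|f0|49|16|c5|
→ t2 |f0|c5|49|49|16|43|c5|00|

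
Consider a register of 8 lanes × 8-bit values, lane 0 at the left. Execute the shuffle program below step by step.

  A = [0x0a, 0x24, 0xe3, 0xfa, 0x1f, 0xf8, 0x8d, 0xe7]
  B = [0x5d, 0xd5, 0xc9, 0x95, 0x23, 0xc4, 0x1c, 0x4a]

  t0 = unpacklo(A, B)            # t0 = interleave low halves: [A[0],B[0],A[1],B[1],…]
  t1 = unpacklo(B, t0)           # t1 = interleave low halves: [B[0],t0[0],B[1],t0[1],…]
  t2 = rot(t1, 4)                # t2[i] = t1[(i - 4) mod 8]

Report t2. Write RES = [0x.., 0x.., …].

RES = [0xc9, 0x24, 0x95, 0xd5, 0x5d, 0x0a, 0xd5, 0x5d]

t0 = [0x0a, 0x5d, 0x24, 0xd5, 0xe3, 0xc9, 0xfa, 0x95]
t1 = [0x5d, 0x0a, 0xd5, 0x5d, 0xc9, 0x24, 0x95, 0xd5]
t2 = [0xc9, 0x24, 0x95, 0xd5, 0x5d, 0x0a, 0xd5, 0x5d]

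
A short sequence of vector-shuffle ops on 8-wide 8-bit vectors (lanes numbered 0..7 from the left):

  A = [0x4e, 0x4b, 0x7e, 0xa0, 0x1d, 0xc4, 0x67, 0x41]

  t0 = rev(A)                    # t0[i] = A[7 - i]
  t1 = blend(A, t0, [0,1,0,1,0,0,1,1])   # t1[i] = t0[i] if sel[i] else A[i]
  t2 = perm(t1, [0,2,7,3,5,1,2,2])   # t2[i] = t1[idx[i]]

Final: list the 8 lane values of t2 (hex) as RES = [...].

RES = [0x4e, 0x7e, 0x4e, 0x1d, 0xc4, 0x67, 0x7e, 0x7e]

t0 = [0x41, 0x67, 0xc4, 0x1d, 0xa0, 0x7e, 0x4b, 0x4e]
t1 = [0x4e, 0x67, 0x7e, 0x1d, 0x1d, 0xc4, 0x4b, 0x4e]
t2 = [0x4e, 0x7e, 0x4e, 0x1d, 0xc4, 0x67, 0x7e, 0x7e]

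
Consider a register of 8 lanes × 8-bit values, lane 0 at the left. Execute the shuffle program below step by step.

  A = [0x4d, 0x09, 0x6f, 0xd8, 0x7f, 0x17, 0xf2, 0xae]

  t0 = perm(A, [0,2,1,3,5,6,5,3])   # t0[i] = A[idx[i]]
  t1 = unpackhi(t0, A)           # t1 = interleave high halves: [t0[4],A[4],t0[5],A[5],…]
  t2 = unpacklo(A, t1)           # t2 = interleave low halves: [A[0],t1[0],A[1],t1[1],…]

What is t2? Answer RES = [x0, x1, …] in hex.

  t0: 4d 6f 09 d8 17 f2 17 d8
  t1: 17 7f f2 17 17 f2 d8 ae
  t2: 4d 17 09 7f 6f f2 d8 17

RES = [ 0x4d  0x17  0x09  0x7f  0x6f  0xf2  0xd8  0x17 ]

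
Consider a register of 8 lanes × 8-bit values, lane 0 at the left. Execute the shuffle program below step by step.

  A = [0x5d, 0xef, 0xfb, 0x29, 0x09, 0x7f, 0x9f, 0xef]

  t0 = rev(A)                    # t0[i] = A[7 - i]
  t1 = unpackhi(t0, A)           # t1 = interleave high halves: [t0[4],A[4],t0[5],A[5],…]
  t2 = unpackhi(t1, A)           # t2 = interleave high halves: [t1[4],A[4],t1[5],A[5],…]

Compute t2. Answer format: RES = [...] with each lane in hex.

t0 = [0xef, 0x9f, 0x7f, 0x09, 0x29, 0xfb, 0xef, 0x5d]
t1 = [0x29, 0x09, 0xfb, 0x7f, 0xef, 0x9f, 0x5d, 0xef]
t2 = [0xef, 0x09, 0x9f, 0x7f, 0x5d, 0x9f, 0xef, 0xef]

RES = [0xef, 0x09, 0x9f, 0x7f, 0x5d, 0x9f, 0xef, 0xef]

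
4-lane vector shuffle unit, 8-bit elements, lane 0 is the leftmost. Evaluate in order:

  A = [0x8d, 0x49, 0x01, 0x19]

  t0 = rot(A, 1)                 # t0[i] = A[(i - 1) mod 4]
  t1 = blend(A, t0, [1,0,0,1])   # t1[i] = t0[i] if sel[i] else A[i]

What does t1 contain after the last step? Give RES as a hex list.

t0 = [0x19, 0x8d, 0x49, 0x01]
t1 = [0x19, 0x49, 0x01, 0x01]

RES = [ 0x19  0x49  0x01  0x01 ]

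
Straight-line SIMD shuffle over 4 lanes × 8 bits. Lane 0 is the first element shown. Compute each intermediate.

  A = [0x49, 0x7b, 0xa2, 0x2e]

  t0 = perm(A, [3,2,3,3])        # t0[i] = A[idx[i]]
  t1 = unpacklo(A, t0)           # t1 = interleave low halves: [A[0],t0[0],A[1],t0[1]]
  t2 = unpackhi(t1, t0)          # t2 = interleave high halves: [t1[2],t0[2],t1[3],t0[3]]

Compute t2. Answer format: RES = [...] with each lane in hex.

t0 = [0x2e, 0xa2, 0x2e, 0x2e]
t1 = [0x49, 0x2e, 0x7b, 0xa2]
t2 = [0x7b, 0x2e, 0xa2, 0x2e]

RES = [0x7b, 0x2e, 0xa2, 0x2e]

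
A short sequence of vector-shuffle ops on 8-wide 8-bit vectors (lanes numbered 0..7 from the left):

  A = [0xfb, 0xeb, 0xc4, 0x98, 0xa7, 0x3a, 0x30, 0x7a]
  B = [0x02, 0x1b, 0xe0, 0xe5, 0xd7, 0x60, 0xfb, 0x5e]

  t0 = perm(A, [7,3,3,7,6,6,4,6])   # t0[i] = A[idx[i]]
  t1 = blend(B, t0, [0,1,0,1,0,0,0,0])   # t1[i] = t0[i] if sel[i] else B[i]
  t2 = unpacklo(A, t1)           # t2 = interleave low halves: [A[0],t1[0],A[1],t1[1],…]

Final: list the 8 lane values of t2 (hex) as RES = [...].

RES = [ 0xfb  0x02  0xeb  0x98  0xc4  0xe0  0x98  0x7a ]

t0 = [0x7a, 0x98, 0x98, 0x7a, 0x30, 0x30, 0xa7, 0x30]
t1 = [0x02, 0x98, 0xe0, 0x7a, 0xd7, 0x60, 0xfb, 0x5e]
t2 = [0xfb, 0x02, 0xeb, 0x98, 0xc4, 0xe0, 0x98, 0x7a]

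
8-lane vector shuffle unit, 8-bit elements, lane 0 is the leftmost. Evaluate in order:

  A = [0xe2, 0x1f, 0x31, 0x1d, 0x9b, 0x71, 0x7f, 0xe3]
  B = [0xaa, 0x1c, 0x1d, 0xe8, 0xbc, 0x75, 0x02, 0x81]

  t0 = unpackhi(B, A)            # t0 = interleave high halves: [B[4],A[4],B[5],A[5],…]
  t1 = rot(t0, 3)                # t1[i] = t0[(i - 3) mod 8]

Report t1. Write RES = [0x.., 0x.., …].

RES = [ 0x7f  0x81  0xe3  0xbc  0x9b  0x75  0x71  0x02 ]

t0 = [0xbc, 0x9b, 0x75, 0x71, 0x02, 0x7f, 0x81, 0xe3]
t1 = [0x7f, 0x81, 0xe3, 0xbc, 0x9b, 0x75, 0x71, 0x02]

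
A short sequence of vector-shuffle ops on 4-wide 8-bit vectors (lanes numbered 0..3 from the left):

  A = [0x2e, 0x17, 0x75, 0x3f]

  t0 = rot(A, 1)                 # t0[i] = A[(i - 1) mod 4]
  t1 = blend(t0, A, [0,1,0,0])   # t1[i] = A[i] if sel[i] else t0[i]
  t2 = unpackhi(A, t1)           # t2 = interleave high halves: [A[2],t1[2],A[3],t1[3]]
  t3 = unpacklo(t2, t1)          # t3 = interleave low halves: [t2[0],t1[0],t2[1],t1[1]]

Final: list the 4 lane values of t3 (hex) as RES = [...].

t0 = [0x3f, 0x2e, 0x17, 0x75]
t1 = [0x3f, 0x17, 0x17, 0x75]
t2 = [0x75, 0x17, 0x3f, 0x75]
t3 = [0x75, 0x3f, 0x17, 0x17]

RES = [ 0x75  0x3f  0x17  0x17 ]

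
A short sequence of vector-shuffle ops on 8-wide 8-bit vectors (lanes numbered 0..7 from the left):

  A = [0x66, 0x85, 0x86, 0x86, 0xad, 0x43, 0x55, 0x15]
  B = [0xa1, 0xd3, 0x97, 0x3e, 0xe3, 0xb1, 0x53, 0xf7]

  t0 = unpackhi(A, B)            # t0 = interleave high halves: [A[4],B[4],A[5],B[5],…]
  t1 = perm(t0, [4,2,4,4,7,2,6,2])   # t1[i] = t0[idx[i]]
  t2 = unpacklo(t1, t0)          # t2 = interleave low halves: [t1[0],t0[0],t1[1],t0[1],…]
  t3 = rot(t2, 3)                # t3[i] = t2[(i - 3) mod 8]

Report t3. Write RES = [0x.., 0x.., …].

RES = [0x43, 0x55, 0xb1, 0x55, 0xad, 0x43, 0xe3, 0x55]

→ t0 |ad|e3|43|b1|55|53|15|f7|
→ t1 |55|43|55|55|f7|43|15|43|
→ t2 |55|ad|43|e3|55|43|55|b1|
→ t3 |43|55|b1|55|ad|43|e3|55|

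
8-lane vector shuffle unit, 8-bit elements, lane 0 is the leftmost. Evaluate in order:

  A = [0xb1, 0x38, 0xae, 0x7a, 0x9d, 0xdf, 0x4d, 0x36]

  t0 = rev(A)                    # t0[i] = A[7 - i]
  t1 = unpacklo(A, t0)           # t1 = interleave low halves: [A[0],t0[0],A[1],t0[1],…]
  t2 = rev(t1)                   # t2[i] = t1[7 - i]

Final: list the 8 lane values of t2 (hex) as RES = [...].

t0 = [0x36, 0x4d, 0xdf, 0x9d, 0x7a, 0xae, 0x38, 0xb1]
t1 = [0xb1, 0x36, 0x38, 0x4d, 0xae, 0xdf, 0x7a, 0x9d]
t2 = [0x9d, 0x7a, 0xdf, 0xae, 0x4d, 0x38, 0x36, 0xb1]

RES = [0x9d, 0x7a, 0xdf, 0xae, 0x4d, 0x38, 0x36, 0xb1]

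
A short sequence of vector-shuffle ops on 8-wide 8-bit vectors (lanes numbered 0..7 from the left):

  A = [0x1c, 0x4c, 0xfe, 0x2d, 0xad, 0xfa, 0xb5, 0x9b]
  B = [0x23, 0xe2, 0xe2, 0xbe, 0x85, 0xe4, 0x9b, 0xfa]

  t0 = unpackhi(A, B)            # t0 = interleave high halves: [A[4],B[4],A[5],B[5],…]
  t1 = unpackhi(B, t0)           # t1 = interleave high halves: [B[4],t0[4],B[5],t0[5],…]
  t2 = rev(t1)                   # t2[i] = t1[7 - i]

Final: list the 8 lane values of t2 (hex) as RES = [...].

t0 = [0xad, 0x85, 0xfa, 0xe4, 0xb5, 0x9b, 0x9b, 0xfa]
t1 = [0x85, 0xb5, 0xe4, 0x9b, 0x9b, 0x9b, 0xfa, 0xfa]
t2 = [0xfa, 0xfa, 0x9b, 0x9b, 0x9b, 0xe4, 0xb5, 0x85]

RES = [ 0xfa  0xfa  0x9b  0x9b  0x9b  0xe4  0xb5  0x85 ]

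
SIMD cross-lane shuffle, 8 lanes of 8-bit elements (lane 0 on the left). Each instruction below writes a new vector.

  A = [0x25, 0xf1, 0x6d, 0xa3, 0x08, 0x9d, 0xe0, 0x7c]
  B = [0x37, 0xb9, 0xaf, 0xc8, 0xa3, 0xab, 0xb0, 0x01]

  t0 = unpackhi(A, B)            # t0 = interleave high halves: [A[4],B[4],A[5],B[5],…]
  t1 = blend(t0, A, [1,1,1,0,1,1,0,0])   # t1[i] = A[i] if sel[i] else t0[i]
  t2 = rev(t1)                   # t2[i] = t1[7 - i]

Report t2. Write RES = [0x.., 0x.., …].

RES = [ 0x01  0x7c  0x9d  0x08  0xab  0x6d  0xf1  0x25 ]

t0 = [0x08, 0xa3, 0x9d, 0xab, 0xe0, 0xb0, 0x7c, 0x01]
t1 = [0x25, 0xf1, 0x6d, 0xab, 0x08, 0x9d, 0x7c, 0x01]
t2 = [0x01, 0x7c, 0x9d, 0x08, 0xab, 0x6d, 0xf1, 0x25]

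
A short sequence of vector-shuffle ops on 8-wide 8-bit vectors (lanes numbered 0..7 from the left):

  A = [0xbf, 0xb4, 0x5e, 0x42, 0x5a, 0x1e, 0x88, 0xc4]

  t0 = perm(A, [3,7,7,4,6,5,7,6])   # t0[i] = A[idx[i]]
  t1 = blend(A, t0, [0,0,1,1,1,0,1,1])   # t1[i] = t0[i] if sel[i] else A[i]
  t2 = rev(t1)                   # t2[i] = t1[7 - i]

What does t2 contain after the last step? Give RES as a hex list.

→ t0 |42|c4|c4|5a|88|1e|c4|88|
→ t1 |bf|b4|c4|5a|88|1e|c4|88|
→ t2 |88|c4|1e|88|5a|c4|b4|bf|

RES = [0x88, 0xc4, 0x1e, 0x88, 0x5a, 0xc4, 0xb4, 0xbf]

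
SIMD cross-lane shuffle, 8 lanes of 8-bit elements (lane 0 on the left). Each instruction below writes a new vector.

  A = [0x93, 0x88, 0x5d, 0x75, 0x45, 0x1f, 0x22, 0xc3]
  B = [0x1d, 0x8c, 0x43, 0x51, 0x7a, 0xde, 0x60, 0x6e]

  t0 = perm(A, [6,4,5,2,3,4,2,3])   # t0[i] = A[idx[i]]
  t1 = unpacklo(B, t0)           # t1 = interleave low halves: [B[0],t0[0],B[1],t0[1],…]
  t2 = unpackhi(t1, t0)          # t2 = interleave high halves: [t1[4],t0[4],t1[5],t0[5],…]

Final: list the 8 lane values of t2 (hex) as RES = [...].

t0 = [0x22, 0x45, 0x1f, 0x5d, 0x75, 0x45, 0x5d, 0x75]
t1 = [0x1d, 0x22, 0x8c, 0x45, 0x43, 0x1f, 0x51, 0x5d]
t2 = [0x43, 0x75, 0x1f, 0x45, 0x51, 0x5d, 0x5d, 0x75]

RES = [0x43, 0x75, 0x1f, 0x45, 0x51, 0x5d, 0x5d, 0x75]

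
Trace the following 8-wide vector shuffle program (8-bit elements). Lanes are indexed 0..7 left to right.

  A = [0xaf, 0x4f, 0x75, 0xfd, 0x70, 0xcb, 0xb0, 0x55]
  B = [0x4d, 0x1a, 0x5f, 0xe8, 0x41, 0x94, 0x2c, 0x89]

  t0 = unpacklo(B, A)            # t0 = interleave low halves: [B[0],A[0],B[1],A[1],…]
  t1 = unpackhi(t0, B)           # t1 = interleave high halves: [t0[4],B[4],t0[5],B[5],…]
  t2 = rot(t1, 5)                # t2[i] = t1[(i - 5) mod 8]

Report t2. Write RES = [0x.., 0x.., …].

t0 = [0x4d, 0xaf, 0x1a, 0x4f, 0x5f, 0x75, 0xe8, 0xfd]
t1 = [0x5f, 0x41, 0x75, 0x94, 0xe8, 0x2c, 0xfd, 0x89]
t2 = [0x94, 0xe8, 0x2c, 0xfd, 0x89, 0x5f, 0x41, 0x75]

RES = [ 0x94  0xe8  0x2c  0xfd  0x89  0x5f  0x41  0x75 ]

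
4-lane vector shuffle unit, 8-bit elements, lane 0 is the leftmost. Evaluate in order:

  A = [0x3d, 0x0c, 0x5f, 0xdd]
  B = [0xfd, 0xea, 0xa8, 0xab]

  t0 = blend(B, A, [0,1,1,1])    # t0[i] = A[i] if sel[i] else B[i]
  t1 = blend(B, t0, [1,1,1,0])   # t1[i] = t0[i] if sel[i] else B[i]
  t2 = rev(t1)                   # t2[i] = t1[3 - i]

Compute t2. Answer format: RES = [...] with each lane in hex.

RES = [ 0xab  0x5f  0x0c  0xfd ]

t0 = [0xfd, 0x0c, 0x5f, 0xdd]
t1 = [0xfd, 0x0c, 0x5f, 0xab]
t2 = [0xab, 0x5f, 0x0c, 0xfd]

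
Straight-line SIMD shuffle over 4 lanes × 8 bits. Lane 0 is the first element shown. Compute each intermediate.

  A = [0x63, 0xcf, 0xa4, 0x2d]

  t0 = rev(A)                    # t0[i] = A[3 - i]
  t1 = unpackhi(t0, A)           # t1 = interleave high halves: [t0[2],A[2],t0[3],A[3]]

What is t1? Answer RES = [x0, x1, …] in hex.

  t0: 2d a4 cf 63
  t1: cf a4 63 2d

RES = [0xcf, 0xa4, 0x63, 0x2d]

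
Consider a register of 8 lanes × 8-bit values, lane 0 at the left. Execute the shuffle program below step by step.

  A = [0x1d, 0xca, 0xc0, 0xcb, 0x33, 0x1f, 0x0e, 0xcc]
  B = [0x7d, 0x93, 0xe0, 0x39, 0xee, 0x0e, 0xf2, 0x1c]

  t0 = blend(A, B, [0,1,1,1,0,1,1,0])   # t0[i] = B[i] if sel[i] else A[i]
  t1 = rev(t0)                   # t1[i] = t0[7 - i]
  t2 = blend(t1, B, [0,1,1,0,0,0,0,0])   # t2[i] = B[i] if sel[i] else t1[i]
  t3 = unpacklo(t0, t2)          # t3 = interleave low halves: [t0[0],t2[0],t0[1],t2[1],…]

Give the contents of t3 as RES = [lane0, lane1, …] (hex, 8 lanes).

  t0: 1d 93 e0 39 33 0e f2 cc
  t1: cc f2 0e 33 39 e0 93 1d
  t2: cc 93 e0 33 39 e0 93 1d
  t3: 1d cc 93 93 e0 e0 39 33

RES = [ 0x1d  0xcc  0x93  0x93  0xe0  0xe0  0x39  0x33 ]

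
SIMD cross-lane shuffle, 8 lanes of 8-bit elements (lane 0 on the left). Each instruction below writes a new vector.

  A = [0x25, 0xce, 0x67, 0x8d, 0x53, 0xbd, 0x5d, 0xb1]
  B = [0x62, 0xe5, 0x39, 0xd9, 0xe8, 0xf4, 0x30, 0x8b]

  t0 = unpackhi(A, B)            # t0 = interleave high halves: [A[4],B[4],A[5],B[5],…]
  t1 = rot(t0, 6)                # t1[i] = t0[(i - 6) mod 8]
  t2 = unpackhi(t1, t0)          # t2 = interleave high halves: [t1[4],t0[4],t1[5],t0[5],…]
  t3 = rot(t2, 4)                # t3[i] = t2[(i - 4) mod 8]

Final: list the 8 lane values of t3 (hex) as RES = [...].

RES = [ 0x53  0xb1  0xe8  0x8b  0xb1  0x5d  0x8b  0x30 ]

  t0: 53 e8 bd f4 5d 30 b1 8b
  t1: bd f4 5d 30 b1 8b 53 e8
  t2: b1 5d 8b 30 53 b1 e8 8b
  t3: 53 b1 e8 8b b1 5d 8b 30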